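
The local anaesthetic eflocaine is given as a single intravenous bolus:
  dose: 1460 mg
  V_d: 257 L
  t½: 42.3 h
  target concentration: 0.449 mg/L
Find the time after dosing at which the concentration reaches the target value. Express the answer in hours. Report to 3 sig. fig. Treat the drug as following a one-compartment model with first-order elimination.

C₀ = Dose / Vd = 1460 / 257 = 5.681 mg/L
k = ln2 / t½ = 0.693147 / 42.3 = 0.01639 h⁻¹
t = ln(C₀ / C) / k = ln(5.681 / 0.449) / 0.01639
  = ln(12.65) / 0.01639 = 2.538 / 0.01639 = 154.9 h

155 h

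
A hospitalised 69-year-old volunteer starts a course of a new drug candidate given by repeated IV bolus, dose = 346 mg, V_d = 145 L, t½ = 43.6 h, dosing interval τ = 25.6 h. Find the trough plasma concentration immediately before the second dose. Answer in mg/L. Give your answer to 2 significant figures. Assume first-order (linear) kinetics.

C₀ per dose = Dose / Vd = 346 / 145 = 2.386 mg/L
k = ln2 / t½ = 0.693147 / 43.6 = 0.01590 h⁻¹
Fraction remaining after one interval: r = e^(−kτ) = e^(−0.01590 × 25.6) = 0.6656
Before dose 2, 1 dose has been given (aged 1τ).
C_trough = C₀ × r = 2.386 × 0.6656 = 1.588 mg/L

1.6 mg/L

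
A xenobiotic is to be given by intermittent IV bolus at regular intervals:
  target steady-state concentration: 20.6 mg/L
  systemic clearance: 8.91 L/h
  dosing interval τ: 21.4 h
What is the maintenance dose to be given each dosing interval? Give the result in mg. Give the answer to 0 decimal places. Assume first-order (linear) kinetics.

3928 mg

At steady state, Dose/τ = Css × CL.
Dose = Css × CL × τ = 20.6 × 8.910 × 21.4 = 3928 mg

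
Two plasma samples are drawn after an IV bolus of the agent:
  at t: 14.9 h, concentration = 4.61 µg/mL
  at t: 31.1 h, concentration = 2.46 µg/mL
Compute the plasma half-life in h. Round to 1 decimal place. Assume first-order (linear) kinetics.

17.9 h

k = ln(C₁/C₂) / (t₂ − t₁) = ln(4.61/2.46) / (31.1 − 14.9)
  = 0.6281 / 16.20 = 0.03877 h⁻¹
t½ = ln2 / k = 0.693147 / 0.03877 = 17.88 h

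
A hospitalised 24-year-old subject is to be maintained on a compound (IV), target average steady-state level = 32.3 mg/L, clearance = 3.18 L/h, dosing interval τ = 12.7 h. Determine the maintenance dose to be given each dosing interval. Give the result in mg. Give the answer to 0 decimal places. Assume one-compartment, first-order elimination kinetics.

At steady state, Dose/τ = Css × CL.
Dose = Css × CL × τ = 32.3 × 3.180 × 12.7 = 1304 mg

1304 mg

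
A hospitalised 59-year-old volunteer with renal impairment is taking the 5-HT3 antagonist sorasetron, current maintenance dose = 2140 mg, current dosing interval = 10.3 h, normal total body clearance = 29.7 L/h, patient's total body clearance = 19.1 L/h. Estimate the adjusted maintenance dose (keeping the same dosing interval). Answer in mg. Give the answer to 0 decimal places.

1376 mg

To keep the same average steady-state level, dosing rate must scale with clearance.
CL ratio = 19.1 / 29.7 = 0.6431
New dose (same interval) = 2140 × 0.6431 = 1376 mg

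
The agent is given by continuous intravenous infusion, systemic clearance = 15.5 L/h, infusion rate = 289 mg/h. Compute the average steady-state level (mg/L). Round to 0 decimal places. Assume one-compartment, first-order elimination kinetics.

19 mg/L

At steady state Css = R₀ / CL = 289 / 15.50 = 18.65 mg/L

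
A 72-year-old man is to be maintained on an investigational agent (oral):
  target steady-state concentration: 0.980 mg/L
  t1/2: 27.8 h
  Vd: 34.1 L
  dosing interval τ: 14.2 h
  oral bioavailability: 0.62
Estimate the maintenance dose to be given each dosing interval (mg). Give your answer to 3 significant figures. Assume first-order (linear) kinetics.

k = ln2 / t½ = 0.693147 / 27.8 = 0.02493 h⁻¹
CL = k × Vd = 0.02493 × 34.1 = 0.8501 L/h
At steady state, F × (Dose/τ) = Css × CL.
Dose = Css × CL × τ / F = 0.980 × 0.8501 × 14.2 / 0.62 = 19.08 mg

19.1 mg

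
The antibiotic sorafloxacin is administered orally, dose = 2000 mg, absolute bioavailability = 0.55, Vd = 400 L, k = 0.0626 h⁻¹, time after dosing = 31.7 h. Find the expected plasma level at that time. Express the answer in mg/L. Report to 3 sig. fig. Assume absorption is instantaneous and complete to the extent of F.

Amount reaching circulation = F × Dose = 0.55 × 2000 = 1100 mg
C₀ = F·Dose / Vd = 1100 / 400 = 2.750 mg/L
C = C₀ · e^(−k·t) = 2.750 × e^(−0.06260 × 31.7)
  = 2.750 × 0.1375 = 0.3781 mg/L

0.378 mg/L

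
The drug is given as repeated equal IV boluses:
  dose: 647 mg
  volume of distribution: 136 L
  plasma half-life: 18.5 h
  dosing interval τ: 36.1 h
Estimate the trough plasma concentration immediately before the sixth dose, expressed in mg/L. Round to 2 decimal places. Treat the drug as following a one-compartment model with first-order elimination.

C₀ per dose = Dose / Vd = 647 / 136 = 4.757 mg/L
k = ln2 / t½ = 0.693147 / 18.5 = 0.03747 h⁻¹
Fraction remaining after one interval: r = e^(−kτ) = e^(−0.03747 × 36.1) = 0.2585
Before dose 6, 5 doses have been given (aged 1τ, 2τ, 3τ, 4τ, 5τ).
C_trough = C₀ × (r + r² + … + r^5) = C₀ × r(1−r^5)/(1−r)
        = 4.757 × 0.2585 × (1 − 0.001154) / (1 − 0.2585) = 1.656 mg/L

1.66 mg/L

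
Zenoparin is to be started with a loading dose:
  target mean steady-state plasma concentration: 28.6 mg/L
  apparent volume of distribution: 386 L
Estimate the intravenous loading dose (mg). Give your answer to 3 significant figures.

11000 mg

LD = Css × Vd = 28.6 × 386 = 11040 mg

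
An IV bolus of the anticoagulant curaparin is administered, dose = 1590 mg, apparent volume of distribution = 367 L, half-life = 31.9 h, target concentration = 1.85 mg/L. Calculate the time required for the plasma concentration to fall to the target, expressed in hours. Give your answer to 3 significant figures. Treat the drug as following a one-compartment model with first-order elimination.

39.2 h

C₀ = Dose / Vd = 1590 / 367 = 4.332 mg/L
k = ln2 / t½ = 0.693147 / 31.9 = 0.02173 h⁻¹
t = ln(C₀ / C) / k = ln(4.332 / 1.85) / 0.02173
  = ln(2.342) / 0.02173 = 0.8510 / 0.02173 = 39.16 h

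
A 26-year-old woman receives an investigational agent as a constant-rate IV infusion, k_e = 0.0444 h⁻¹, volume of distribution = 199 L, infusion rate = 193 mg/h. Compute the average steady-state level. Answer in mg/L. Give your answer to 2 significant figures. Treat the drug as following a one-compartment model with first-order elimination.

22 mg/L

CL = k × Vd = 0.04440 × 199 = 8.836 L/h
At steady state Css = R₀ / CL = 193 / 8.836 = 21.84 mg/L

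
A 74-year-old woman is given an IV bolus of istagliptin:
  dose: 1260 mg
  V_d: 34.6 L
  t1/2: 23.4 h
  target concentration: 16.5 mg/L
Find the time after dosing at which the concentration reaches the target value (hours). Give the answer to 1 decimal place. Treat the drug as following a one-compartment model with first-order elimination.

26.7 h

C₀ = Dose / Vd = 1260 / 34.6 = 36.42 mg/L
k = ln2 / t½ = 0.693147 / 23.4 = 0.02962 h⁻¹
t = ln(C₀ / C) / k = ln(36.42 / 16.5) / 0.02962
  = ln(2.207) / 0.02962 = 0.7916 / 0.02962 = 26.73 h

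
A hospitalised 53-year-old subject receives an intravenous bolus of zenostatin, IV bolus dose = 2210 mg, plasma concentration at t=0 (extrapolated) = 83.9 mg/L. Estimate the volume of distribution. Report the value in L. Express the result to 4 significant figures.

26.34 L

Vd = Dose / C₀ = 2210 / 83.9 = 26.34 L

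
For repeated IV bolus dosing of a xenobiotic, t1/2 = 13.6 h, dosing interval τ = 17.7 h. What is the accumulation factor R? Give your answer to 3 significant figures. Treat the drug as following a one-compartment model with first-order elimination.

1.68

k = ln2 / t½ = 0.693147 / 13.6 = 0.05097 h⁻¹
e^(−kτ) = e^(−0.05097 × 17.7) = 0.4057
Accumulation ratio R = 1 / (1 − e^(−kτ)) = 1 / (1 − 0.4057) = 1.683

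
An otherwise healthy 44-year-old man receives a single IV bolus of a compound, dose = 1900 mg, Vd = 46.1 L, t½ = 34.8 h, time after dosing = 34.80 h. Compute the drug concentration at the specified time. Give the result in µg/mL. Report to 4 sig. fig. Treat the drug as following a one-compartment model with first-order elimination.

C₀ = Dose / Vd = 1900 / 46.1 = 41.21 mg/L
k = ln2 / t½ = 0.693147 / 34.8 = 0.01992 h⁻¹
t / t½ = 34.80 / 34.8 = 1 half-lives
C = C₀ × (1/2)^1 = 41.21 × 0.5000 = 20.61 mg/L
(20.61 mg/L = 20.61 µg/mL)

20.61 µg/mL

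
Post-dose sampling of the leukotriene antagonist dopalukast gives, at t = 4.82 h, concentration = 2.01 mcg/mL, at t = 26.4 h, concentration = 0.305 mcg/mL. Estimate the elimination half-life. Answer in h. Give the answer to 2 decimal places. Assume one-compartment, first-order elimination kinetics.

7.93 h

k = ln(C₁/C₂) / (t₂ − t₁) = ln(2.01/0.305) / (26.4 − 4.82)
  = 1.886 / 21.58 = 0.08740 h⁻¹
t½ = ln2 / k = 0.693147 / 0.08740 = 7.931 h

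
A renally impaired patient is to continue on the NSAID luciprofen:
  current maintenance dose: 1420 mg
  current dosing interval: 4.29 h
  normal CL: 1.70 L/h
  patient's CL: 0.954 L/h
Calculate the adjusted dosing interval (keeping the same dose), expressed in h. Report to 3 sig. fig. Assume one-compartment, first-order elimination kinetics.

7.64 h

To keep the same average steady-state level, dosing rate must scale with clearance.
CL ratio = 0.954 / 1.70 = 0.5612
New interval (same dose) = 4.29 / 0.5612 = 7.644 h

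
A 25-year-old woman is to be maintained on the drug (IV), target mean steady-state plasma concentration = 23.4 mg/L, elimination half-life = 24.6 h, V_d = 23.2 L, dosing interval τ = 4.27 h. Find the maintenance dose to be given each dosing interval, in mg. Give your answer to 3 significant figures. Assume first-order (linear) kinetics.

k = ln2 / t½ = 0.693147 / 24.6 = 0.02818 h⁻¹
CL = k × Vd = 0.02818 × 23.2 = 0.6538 L/h
At steady state, Dose/τ = Css × CL.
Dose = Css × CL × τ = 23.4 × 0.6538 × 4.27 = 65.33 mg

65.3 mg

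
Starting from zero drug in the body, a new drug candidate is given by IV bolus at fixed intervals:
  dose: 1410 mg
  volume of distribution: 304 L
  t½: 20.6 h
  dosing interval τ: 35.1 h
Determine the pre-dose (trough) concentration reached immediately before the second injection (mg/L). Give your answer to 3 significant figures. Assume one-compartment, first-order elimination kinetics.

1.42 mg/L

C₀ per dose = Dose / Vd = 1410 / 304 = 4.638 mg/L
k = ln2 / t½ = 0.693147 / 20.6 = 0.03365 h⁻¹
Fraction remaining after one interval: r = e^(−kτ) = e^(−0.03365 × 35.1) = 0.3069
Before dose 2, 1 dose has been given (aged 1τ).
C_trough = C₀ × r = 4.638 × 0.3069 = 1.423 mg/L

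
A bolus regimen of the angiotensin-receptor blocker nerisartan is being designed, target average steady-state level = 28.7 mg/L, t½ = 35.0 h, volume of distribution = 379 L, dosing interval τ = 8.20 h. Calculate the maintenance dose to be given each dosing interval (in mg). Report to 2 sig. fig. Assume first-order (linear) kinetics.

1800 mg

k = ln2 / t½ = 0.693147 / 35.0 = 0.01980 h⁻¹
CL = k × Vd = 0.01980 × 379 = 7.504 L/h
At steady state, Dose/τ = Css × CL.
Dose = Css × CL × τ = 28.7 × 7.504 × 8.20 = 1766 mg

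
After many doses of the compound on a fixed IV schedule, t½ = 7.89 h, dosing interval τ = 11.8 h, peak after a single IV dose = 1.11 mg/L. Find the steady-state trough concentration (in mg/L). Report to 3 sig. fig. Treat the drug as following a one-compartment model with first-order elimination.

k = ln2 / t½ = 0.693147 / 7.89 = 0.08785 h⁻¹
e^(−kτ) = e^(−0.08785 × 11.8) = 0.3546
Accumulation ratio R = 1 / (1 − e^(−kτ)) = 1 / (1 − 0.3546) = 1.549
Steady-state trough = C₀ × R × e^(−kτ) = 1.11 × 1.549 × 0.3546 = 0.6097 mg/L

0.610 mg/L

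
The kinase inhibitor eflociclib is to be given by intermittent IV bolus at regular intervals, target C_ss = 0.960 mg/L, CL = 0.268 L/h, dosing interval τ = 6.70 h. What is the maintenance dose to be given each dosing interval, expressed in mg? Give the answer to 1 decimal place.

1.7 mg

At steady state, Dose/τ = Css × CL.
Dose = Css × CL × τ = 0.960 × 0.2680 × 6.70 = 1.724 mg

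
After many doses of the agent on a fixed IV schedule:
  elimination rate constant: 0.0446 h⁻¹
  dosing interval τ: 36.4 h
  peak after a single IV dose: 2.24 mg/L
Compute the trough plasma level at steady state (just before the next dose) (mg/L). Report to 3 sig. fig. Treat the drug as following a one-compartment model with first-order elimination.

0.550 mg/L

e^(−kτ) = e^(−0.04460 × 36.4) = 0.1972
Accumulation ratio R = 1 / (1 − e^(−kτ)) = 1 / (1 − 0.1972) = 1.246
Steady-state trough = C₀ × R × e^(−kτ) = 2.24 × 1.246 × 0.1972 = 0.5504 mg/L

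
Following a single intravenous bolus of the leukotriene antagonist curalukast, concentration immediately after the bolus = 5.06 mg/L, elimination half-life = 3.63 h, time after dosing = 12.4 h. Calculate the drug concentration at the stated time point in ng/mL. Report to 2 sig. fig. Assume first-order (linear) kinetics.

470 ng/mL

k = ln2 / t½ = 0.693147 / 3.63 = 0.1909 h⁻¹
C = C₀ · e^(−k·t) = 5.060 × e^(−0.1909 × 12.4)
  = 5.060 × 0.09375 = 0.4744 mg/L
Convert: 0.4744 mg/L × 1000 = 474.4 ng/mL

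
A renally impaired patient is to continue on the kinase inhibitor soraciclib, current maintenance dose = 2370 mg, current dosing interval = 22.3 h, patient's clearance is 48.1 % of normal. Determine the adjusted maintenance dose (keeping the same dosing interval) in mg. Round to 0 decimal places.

To keep the same average steady-state level, dosing rate must scale with clearance.
CL ratio = 48.1 / 100 = 0.4810
New dose (same interval) = 2370 × 0.4810 = 1140 mg

1140 mg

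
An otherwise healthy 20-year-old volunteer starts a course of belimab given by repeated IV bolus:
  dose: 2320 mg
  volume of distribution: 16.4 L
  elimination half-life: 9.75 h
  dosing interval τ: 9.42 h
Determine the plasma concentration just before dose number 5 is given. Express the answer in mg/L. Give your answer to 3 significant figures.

C₀ per dose = Dose / Vd = 2320 / 16.4 = 141.5 mg/L
k = ln2 / t½ = 0.693147 / 9.75 = 0.07109 h⁻¹
Fraction remaining after one interval: r = e^(−kτ) = e^(−0.07109 × 9.42) = 0.5119
Before dose 5, 4 doses have been given (aged 1τ, 2τ, 3τ, 4τ).
C_trough = C₀ × (r + r² + … + r^4) = C₀ × r(1−r^4)/(1−r)
        = 141.5 × 0.5119 × (1 − 0.06867) / (1 − 0.5119) = 138.2 mg/L

138 mg/L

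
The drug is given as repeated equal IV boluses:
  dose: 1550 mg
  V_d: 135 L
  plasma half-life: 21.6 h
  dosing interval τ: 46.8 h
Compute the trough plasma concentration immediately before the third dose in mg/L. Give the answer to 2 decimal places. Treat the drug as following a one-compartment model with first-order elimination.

C₀ per dose = Dose / Vd = 1550 / 135 = 11.48 mg/L
k = ln2 / t½ = 0.693147 / 21.6 = 0.03209 h⁻¹
Fraction remaining after one interval: r = e^(−kτ) = e^(−0.03209 × 46.8) = 0.2227
Before dose 3, 2 doses have been given (aged 1τ, 2τ).
C_trough = C₀ × (r + r²) = 11.48 × (0.2227 + 0.04960) = 3.126 mg/L

3.13 mg/L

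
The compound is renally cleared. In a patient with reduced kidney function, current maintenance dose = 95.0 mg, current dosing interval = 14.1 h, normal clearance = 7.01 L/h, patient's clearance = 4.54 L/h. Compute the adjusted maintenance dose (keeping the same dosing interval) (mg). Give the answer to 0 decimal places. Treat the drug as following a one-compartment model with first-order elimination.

62 mg

To keep the same average steady-state level, dosing rate must scale with clearance.
CL ratio = 4.54 / 7.01 = 0.6476
New dose (same interval) = 95.0 × 0.6476 = 61.52 mg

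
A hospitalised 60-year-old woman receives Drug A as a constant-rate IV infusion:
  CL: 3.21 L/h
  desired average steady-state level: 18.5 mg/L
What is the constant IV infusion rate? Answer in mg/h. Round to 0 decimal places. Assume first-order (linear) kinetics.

59 mg/h

At steady state, infusion rate R₀ = Css × CL = 18.5 × 3.210 = 59.39 mg/h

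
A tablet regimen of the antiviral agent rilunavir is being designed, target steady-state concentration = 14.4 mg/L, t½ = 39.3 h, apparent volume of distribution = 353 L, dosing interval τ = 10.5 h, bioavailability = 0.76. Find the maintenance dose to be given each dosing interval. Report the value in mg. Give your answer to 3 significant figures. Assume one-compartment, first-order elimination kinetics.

k = ln2 / t½ = 0.693147 / 39.3 = 0.01764 h⁻¹
CL = k × Vd = 0.01764 × 353 = 6.227 L/h
At steady state, F × (Dose/τ) = Css × CL.
Dose = Css × CL × τ / F = 14.4 × 6.227 × 10.5 / 0.76 = 1239 mg

1240 mg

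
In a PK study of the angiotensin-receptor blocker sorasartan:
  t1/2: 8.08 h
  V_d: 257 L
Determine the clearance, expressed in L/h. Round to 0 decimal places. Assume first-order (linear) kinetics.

22 L/h

k = ln2 / t½ = 0.693147 / 8.08 = 0.08579 h⁻¹
CL = k × Vd = 0.08579 × 257 = 22.05 L/h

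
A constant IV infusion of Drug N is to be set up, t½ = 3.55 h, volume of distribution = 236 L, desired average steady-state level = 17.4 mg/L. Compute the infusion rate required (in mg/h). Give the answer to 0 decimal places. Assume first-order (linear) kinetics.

802 mg/h

k = ln2 / t½ = 0.693147 / 3.55 = 0.1953 h⁻¹
CL = k × Vd = 0.1953 × 236 = 46.09 L/h
At steady state, infusion rate R₀ = Css × CL = 17.4 × 46.09 = 802.0 mg/h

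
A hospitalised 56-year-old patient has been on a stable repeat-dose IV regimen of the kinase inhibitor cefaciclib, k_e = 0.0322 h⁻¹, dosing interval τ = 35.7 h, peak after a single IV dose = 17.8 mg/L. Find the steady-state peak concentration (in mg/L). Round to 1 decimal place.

e^(−kτ) = e^(−0.03220 × 35.7) = 0.3168
Accumulation ratio R = 1 / (1 − e^(−kτ)) = 1 / (1 − 0.3168) = 1.464
Steady-state peak = C₀ × R = 17.8 × 1.464 = 26.06 mg/L

26.1 mg/L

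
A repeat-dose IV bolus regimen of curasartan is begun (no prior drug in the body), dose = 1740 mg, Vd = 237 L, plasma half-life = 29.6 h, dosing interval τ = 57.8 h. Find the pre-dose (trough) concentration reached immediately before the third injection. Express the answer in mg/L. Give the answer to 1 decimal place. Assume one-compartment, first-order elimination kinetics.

C₀ per dose = Dose / Vd = 1740 / 237 = 7.342 mg/L
k = ln2 / t½ = 0.693147 / 29.6 = 0.02342 h⁻¹
Fraction remaining after one interval: r = e^(−kτ) = e^(−0.02342 × 57.8) = 0.2583
Before dose 3, 2 doses have been given (aged 1τ, 2τ).
C_trough = C₀ × (r + r²) = 7.342 × (0.2583 + 0.06672) = 2.386 mg/L

2.4 mg/L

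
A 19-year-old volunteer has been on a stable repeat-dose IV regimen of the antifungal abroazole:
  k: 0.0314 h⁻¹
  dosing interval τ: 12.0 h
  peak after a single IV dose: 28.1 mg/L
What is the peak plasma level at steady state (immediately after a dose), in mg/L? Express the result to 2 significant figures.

e^(−kτ) = e^(−0.03140 × 12.0) = 0.6861
Accumulation ratio R = 1 / (1 − e^(−kτ)) = 1 / (1 − 0.6861) = 3.186
Steady-state peak = C₀ × R = 28.1 × 3.186 = 89.53 mg/L

90 mg/L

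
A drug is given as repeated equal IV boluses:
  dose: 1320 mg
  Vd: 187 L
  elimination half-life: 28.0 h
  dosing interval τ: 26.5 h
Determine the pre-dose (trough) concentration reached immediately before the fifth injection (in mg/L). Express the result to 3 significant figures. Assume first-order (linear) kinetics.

C₀ per dose = Dose / Vd = 1320 / 187 = 7.059 mg/L
k = ln2 / t½ = 0.693147 / 28.0 = 0.02476 h⁻¹
Fraction remaining after one interval: r = e^(−kτ) = e^(−0.02476 × 26.5) = 0.5189
Before dose 5, 4 doses have been given (aged 1τ, 2τ, 3τ, 4τ).
C_trough = C₀ × (r + r² + … + r^4) = C₀ × r(1−r^4)/(1−r)
        = 7.059 × 0.5189 × (1 − 0.07250) / (1 − 0.5189) = 7.062 mg/L

7.06 mg/L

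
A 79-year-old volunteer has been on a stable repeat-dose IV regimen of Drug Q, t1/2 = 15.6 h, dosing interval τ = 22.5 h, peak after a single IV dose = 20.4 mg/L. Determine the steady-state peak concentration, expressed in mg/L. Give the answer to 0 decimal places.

k = ln2 / t½ = 0.693147 / 15.6 = 0.04443 h⁻¹
e^(−kτ) = e^(−0.04443 × 22.5) = 0.3680
Accumulation ratio R = 1 / (1 − e^(−kτ)) = 1 / (1 − 0.3680) = 1.582
Steady-state peak = C₀ × R = 20.4 × 1.582 = 32.27 mg/L

32 mg/L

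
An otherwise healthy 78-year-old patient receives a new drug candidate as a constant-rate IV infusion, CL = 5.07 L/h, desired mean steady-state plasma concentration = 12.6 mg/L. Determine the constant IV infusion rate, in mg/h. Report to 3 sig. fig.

At steady state, infusion rate R₀ = Css × CL = 12.6 × 5.070 = 63.88 mg/h

63.9 mg/h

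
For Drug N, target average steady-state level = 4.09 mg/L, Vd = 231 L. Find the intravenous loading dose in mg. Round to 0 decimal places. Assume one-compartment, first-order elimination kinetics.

LD = Css × Vd = 4.09 × 231 = 944.8 mg

945 mg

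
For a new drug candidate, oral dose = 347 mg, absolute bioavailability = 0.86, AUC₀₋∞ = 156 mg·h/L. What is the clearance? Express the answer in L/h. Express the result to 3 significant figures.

1.91 L/h

CL = F·Dose / AUC = 0.86 × 347 / 156 = 1.913 L/h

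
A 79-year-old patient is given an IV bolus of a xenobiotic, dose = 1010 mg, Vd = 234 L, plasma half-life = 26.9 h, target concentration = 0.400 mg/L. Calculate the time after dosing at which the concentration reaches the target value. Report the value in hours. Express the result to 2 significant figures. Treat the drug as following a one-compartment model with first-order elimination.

C₀ = Dose / Vd = 1010 / 234 = 4.316 mg/L
k = ln2 / t½ = 0.693147 / 26.9 = 0.02577 h⁻¹
t = ln(C₀ / C) / k = ln(4.316 / 0.400) / 0.02577
  = ln(10.79) / 0.02577 = 2.379 / 0.02577 = 92.32 h

92 h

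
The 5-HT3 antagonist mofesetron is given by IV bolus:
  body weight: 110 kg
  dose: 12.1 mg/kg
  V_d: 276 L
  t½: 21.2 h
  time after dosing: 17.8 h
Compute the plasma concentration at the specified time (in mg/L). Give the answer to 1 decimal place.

Total dose = 12.1 × 110 = 1331 mg
C₀ = Dose / Vd = 1331 / 276 = 4.822 mg/L
k = ln2 / t½ = 0.693147 / 21.2 = 0.03270 h⁻¹
C = C₀ · e^(−k·t) = 4.822 × e^(−0.03270 × 17.8)
  = 4.822 × 0.5587 = 2.694 mg/L

2.7 mg/L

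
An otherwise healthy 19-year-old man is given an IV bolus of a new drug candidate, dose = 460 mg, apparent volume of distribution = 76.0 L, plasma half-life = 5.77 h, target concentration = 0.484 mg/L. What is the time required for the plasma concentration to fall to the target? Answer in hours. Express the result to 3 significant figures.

C₀ = Dose / Vd = 460.0 / 76.0 = 6.053 mg/L
k = ln2 / t½ = 0.693147 / 5.77 = 0.1201 h⁻¹
t = ln(C₀ / C) / k = ln(6.053 / 0.484) / 0.1201
  = ln(12.51) / 0.1201 = 2.527 / 0.1201 = 21.04 h

21.0 h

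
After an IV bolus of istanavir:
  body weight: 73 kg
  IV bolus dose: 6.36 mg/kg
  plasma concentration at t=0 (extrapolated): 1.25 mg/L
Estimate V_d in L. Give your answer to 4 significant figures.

Dose = 6.36 × 73 = 464.3 mg
Vd = Dose / C₀ = 464.3 / 1.25 = 371.4 L

371.4 L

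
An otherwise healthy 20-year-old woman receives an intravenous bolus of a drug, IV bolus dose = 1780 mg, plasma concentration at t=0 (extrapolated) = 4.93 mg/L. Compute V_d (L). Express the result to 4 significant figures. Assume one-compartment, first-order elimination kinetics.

Vd = Dose / C₀ = 1780 / 4.93 = 361.1 L

361.1 L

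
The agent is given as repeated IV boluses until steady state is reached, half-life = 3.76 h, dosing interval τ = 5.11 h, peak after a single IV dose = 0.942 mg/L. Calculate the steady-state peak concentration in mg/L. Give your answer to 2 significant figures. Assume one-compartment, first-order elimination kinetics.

1.5 mg/L

k = ln2 / t½ = 0.693147 / 3.76 = 0.1843 h⁻¹
e^(−kτ) = e^(−0.1843 × 5.11) = 0.3899
Accumulation ratio R = 1 / (1 − e^(−kτ)) = 1 / (1 − 0.3899) = 1.639
Steady-state peak = C₀ × R = 0.942 × 1.639 = 1.544 mg/L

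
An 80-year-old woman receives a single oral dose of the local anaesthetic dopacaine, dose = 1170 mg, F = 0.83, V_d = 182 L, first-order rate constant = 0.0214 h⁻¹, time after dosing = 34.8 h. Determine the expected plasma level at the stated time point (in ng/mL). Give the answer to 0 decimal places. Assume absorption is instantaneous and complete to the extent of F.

Amount reaching circulation = F × Dose = 0.83 × 1170 = 971.1 mg
C₀ = F·Dose / Vd = 971.1 / 182 = 5.336 mg/L
C = C₀ · e^(−k·t) = 5.336 × e^(−0.02140 × 34.8)
  = 5.336 × 0.4749 = 2.534 mg/L
Convert: 2.534 mg/L × 1000 = 2534 ng/mL

2534 ng/mL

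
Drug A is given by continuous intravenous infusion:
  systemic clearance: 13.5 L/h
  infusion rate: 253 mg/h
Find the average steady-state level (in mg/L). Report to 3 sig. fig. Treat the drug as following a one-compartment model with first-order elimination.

At steady state Css = R₀ / CL = 253 / 13.50 = 18.74 mg/L

18.7 mg/L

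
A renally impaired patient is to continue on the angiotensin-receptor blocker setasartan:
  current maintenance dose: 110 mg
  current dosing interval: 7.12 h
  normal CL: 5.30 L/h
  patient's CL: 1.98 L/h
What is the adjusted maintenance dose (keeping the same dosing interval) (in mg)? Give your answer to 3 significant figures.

To keep the same average steady-state level, dosing rate must scale with clearance.
CL ratio = 1.98 / 5.30 = 0.3736
New dose (same interval) = 110 × 0.3736 = 41.10 mg

41.1 mg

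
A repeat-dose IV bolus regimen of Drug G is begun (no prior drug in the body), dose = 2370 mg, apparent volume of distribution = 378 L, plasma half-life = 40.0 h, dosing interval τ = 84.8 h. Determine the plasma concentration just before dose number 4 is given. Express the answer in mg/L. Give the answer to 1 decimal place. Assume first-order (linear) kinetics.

1.9 mg/L

C₀ per dose = Dose / Vd = 2370 / 378 = 6.270 mg/L
k = ln2 / t½ = 0.693147 / 40.0 = 0.01733 h⁻¹
Fraction remaining after one interval: r = e^(−kτ) = e^(−0.01733 × 84.8) = 0.2300
Before dose 4, 3 doses have been given (aged 1τ, 2τ, 3τ).
C_trough = C₀ × (r + r² + … + r^3) = C₀ × r(1−r^3)/(1−r)
        = 6.270 × 0.2300 × (1 − 0.01217) / (1 − 0.2300) = 1.850 mg/L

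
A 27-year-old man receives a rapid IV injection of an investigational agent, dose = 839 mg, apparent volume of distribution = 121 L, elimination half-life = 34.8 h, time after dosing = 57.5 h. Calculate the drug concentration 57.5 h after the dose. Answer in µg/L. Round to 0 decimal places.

C₀ = Dose / Vd = 839.0 / 121 = 6.934 mg/L
k = ln2 / t½ = 0.693147 / 34.8 = 0.01992 h⁻¹
C = C₀ · e^(−k·t) = 6.934 × e^(−0.01992 × 57.5)
  = 6.934 × 0.3181 = 2.206 mg/L
Convert: 2.206 mg/L × 1000 = 2206 µg/L

2206 µg/L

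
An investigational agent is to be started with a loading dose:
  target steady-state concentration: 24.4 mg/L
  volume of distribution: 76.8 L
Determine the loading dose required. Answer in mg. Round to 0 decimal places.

LD = Css × Vd = 24.4 × 76.8 = 1874 mg

1874 mg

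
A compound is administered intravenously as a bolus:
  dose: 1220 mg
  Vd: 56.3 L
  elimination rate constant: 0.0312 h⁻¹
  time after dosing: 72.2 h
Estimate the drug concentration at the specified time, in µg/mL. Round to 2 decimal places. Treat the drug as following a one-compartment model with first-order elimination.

C₀ = Dose / Vd = 1220 / 56.3 = 21.67 mg/L
C = C₀ · e^(−k·t) = 21.67 × e^(−0.03120 × 72.2)
  = 21.67 × 0.1051 = 2.278 mg/L
(2.278 mg/L = 2.278 µg/mL)

2.28 µg/mL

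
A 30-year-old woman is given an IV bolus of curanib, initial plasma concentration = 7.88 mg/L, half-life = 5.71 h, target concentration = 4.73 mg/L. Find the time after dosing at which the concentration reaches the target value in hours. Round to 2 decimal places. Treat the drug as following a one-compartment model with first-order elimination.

k = ln2 / t½ = 0.693147 / 5.71 = 0.1214 h⁻¹
t = ln(C₀ / C) / k = ln(7.880 / 4.73) / 0.1214
  = ln(1.666) / 0.1214 = 0.5104 / 0.1214 = 4.204 h

4.20 h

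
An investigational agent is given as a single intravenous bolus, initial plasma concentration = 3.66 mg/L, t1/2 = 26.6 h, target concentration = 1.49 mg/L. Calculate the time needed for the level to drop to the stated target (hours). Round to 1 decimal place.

k = ln2 / t½ = 0.693147 / 26.6 = 0.02606 h⁻¹
t = ln(C₀ / C) / k = ln(3.660 / 1.49) / 0.02606
  = ln(2.456) / 0.02606 = 0.8985 / 0.02606 = 34.48 h

34.5 h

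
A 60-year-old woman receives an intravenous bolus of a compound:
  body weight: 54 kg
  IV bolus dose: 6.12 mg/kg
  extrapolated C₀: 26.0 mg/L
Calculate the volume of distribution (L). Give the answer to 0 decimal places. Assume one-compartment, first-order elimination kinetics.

Dose = 6.12 × 54 = 330.5 mg
Vd = Dose / C₀ = 330.5 / 26.0 = 12.71 L

13 L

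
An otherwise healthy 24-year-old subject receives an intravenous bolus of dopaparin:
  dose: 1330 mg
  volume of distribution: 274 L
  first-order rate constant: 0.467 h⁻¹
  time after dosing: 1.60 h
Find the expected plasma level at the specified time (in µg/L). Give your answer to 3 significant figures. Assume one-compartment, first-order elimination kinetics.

2300 µg/L

C₀ = Dose / Vd = 1330 / 274 = 4.854 mg/L
C = C₀ · e^(−k·t) = 4.854 × e^(−0.4670 × 1.60)
  = 4.854 × 0.4737 = 2.299 mg/L
Convert: 2.299 mg/L × 1000 = 2299 µg/L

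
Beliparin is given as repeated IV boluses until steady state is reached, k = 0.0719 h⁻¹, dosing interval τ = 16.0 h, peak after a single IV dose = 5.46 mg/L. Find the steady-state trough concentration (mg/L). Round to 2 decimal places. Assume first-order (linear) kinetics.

2.53 mg/L

e^(−kτ) = e^(−0.07190 × 16.0) = 0.3165
Accumulation ratio R = 1 / (1 − e^(−kτ)) = 1 / (1 − 0.3165) = 1.463
Steady-state trough = C₀ × R × e^(−kτ) = 5.46 × 1.463 × 0.3165 = 2.528 mg/L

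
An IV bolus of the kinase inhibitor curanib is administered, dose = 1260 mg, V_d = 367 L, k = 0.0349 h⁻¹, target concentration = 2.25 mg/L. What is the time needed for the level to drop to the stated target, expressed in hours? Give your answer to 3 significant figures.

12.1 h

C₀ = Dose / Vd = 1260 / 367 = 3.433 mg/L
t = ln(C₀ / C) / k = ln(3.433 / 2.25) / 0.03490
  = ln(1.526) / 0.03490 = 0.4226 / 0.03490 = 12.11 h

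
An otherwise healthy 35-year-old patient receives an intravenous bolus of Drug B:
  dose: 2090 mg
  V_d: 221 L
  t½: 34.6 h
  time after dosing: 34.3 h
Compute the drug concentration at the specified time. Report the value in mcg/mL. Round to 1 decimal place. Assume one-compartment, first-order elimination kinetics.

C₀ = Dose / Vd = 2090 / 221 = 9.457 mg/L
k = ln2 / t½ = 0.693147 / 34.6 = 0.02003 h⁻¹
C = C₀ · e^(−k·t) = 9.457 × e^(−0.02003 × 34.3)
  = 9.457 × 0.5031 = 4.758 mg/L
(4.758 mg/L = 4.758 mcg/mL)

4.8 mcg/mL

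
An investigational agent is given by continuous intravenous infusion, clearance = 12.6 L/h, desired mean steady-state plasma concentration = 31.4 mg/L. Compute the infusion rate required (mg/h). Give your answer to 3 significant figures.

396 mg/h

At steady state, infusion rate R₀ = Css × CL = 31.4 × 12.60 = 395.6 mg/h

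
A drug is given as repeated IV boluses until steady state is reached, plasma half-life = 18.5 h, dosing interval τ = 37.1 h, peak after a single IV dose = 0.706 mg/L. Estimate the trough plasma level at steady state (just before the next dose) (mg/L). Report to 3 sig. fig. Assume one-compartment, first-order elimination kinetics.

0.234 mg/L

k = ln2 / t½ = 0.693147 / 18.5 = 0.03747 h⁻¹
e^(−kτ) = e^(−0.03747 × 37.1) = 0.2490
Accumulation ratio R = 1 / (1 − e^(−kτ)) = 1 / (1 − 0.2490) = 1.332
Steady-state trough = C₀ × R × e^(−kτ) = 0.706 × 1.332 × 0.2490 = 0.2342 mg/L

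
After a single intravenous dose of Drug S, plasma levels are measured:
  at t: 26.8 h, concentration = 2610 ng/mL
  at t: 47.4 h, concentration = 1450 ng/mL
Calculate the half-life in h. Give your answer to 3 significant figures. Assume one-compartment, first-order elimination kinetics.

k = ln(C₁/C₂) / (t₂ − t₁) = ln(2610/1450) / (47.4 − 26.8)
  = 0.5878 / 20.60 = 0.02853 h⁻¹
t½ = ln2 / k = 0.693147 / 0.02853 = 24.30 h

24.3 h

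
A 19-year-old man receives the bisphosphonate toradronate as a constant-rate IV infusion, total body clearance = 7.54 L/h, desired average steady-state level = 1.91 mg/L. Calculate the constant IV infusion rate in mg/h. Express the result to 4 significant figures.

14.40 mg/h

At steady state, infusion rate R₀ = Css × CL = 1.91 × 7.540 = 14.40 mg/h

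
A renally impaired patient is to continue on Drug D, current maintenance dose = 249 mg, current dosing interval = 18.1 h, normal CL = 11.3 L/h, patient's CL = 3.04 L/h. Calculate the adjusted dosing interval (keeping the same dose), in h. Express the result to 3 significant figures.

To keep the same average steady-state level, dosing rate must scale with clearance.
CL ratio = 3.04 / 11.3 = 0.2690
New interval (same dose) = 18.1 / 0.2690 = 67.29 h

67.3 h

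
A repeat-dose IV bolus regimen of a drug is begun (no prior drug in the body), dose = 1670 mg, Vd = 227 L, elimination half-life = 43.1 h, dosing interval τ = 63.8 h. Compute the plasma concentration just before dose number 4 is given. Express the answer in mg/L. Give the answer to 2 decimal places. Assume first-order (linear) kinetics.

3.92 mg/L

C₀ per dose = Dose / Vd = 1670 / 227 = 7.357 mg/L
k = ln2 / t½ = 0.693147 / 43.1 = 0.01608 h⁻¹
Fraction remaining after one interval: r = e^(−kτ) = e^(−0.01608 × 63.8) = 0.3585
Before dose 4, 3 doses have been given (aged 1τ, 2τ, 3τ).
C_trough = C₀ × (r + r² + … + r^3) = C₀ × r(1−r^3)/(1−r)
        = 7.357 × 0.3585 × (1 − 0.04608) / (1 − 0.3585) = 3.922 mg/L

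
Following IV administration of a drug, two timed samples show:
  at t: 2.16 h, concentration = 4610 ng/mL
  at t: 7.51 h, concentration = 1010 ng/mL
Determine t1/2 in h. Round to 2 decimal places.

k = ln(C₁/C₂) / (t₂ − t₁) = ln(4610/1010) / (7.51 − 2.16)
  = 1.518 / 5.350 = 0.2837 h⁻¹
t½ = ln2 / k = 0.693147 / 0.2837 = 2.443 h

2.44 h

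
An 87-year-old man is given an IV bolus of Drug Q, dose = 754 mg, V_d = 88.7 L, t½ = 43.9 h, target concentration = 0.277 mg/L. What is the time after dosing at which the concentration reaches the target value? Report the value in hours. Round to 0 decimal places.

C₀ = Dose / Vd = 754.0 / 88.7 = 8.501 mg/L
k = ln2 / t½ = 0.693147 / 43.9 = 0.01579 h⁻¹
t = ln(C₀ / C) / k = ln(8.501 / 0.277) / 0.01579
  = ln(30.69) / 0.01579 = 3.424 / 0.01579 = 216.8 h

217 h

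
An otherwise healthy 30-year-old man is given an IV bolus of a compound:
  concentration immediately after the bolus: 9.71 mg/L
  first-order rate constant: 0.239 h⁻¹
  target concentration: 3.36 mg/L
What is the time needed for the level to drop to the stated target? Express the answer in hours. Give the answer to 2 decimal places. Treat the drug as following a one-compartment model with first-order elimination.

4.44 h

t = ln(C₀ / C) / k = ln(9.710 / 3.36) / 0.2390
  = ln(2.890) / 0.2390 = 1.061 / 0.2390 = 4.439 h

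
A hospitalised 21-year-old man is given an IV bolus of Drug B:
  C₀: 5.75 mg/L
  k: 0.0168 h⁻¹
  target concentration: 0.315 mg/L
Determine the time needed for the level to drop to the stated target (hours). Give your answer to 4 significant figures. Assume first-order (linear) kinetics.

t = ln(C₀ / C) / k = ln(5.750 / 0.315) / 0.01680
  = ln(18.25) / 0.01680 = 2.904 / 0.01680 = 172.9 h

172.9 h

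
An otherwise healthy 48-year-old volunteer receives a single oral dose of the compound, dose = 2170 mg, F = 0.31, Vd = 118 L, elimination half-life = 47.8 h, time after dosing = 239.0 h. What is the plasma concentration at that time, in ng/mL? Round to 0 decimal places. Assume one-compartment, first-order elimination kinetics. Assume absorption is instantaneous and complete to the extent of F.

178 ng/mL

Amount reaching circulation = F × Dose = 0.31 × 2170 = 672.7 mg
C₀ = F·Dose / Vd = 672.7 / 118 = 5.701 mg/L
k = ln2 / t½ = 0.693147 / 47.8 = 0.01450 h⁻¹
t / t½ = 239.0 / 47.8 = 5 half-lives
C = C₀ × (1/2)^5 = 5.701 × 0.03125 = 0.1782 mg/L
Convert: 0.1782 mg/L × 1000 = 178.2 ng/mL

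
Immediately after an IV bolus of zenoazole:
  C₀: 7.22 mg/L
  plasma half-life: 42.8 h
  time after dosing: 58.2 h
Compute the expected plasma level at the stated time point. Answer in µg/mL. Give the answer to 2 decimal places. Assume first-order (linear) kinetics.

k = ln2 / t½ = 0.693147 / 42.8 = 0.01620 h⁻¹
C = C₀ · e^(−k·t) = 7.220 × e^(−0.01620 × 58.2)
  = 7.220 × 0.3895 = 2.812 mg/L
(2.812 mg/L = 2.812 µg/mL)

2.81 µg/mL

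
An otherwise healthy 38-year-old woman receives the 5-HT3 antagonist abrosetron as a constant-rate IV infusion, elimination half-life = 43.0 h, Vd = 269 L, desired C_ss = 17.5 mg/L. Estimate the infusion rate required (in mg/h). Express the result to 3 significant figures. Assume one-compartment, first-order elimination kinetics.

k = ln2 / t½ = 0.693147 / 43.0 = 0.01612 h⁻¹
CL = k × Vd = 0.01612 × 269 = 4.336 L/h
At steady state, infusion rate R₀ = Css × CL = 17.5 × 4.336 = 75.88 mg/h

75.9 mg/h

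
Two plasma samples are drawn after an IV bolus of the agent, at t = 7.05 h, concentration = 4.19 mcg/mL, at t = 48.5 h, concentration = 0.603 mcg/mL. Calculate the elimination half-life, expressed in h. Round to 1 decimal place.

14.8 h

k = ln(C₁/C₂) / (t₂ − t₁) = ln(4.19/0.603) / (48.5 − 7.05)
  = 1.939 / 41.45 = 0.04678 h⁻¹
t½ = ln2 / k = 0.693147 / 0.04678 = 14.82 h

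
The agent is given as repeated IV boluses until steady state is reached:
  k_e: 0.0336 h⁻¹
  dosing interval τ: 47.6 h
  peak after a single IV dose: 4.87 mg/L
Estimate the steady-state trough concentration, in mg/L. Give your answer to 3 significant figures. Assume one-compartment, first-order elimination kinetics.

e^(−kτ) = e^(−0.03360 × 47.6) = 0.2020
Accumulation ratio R = 1 / (1 − e^(−kτ)) = 1 / (1 − 0.2020) = 1.253
Steady-state trough = C₀ × R × e^(−kτ) = 4.87 × 1.253 × 0.2020 = 1.233 mg/L

1.23 mg/L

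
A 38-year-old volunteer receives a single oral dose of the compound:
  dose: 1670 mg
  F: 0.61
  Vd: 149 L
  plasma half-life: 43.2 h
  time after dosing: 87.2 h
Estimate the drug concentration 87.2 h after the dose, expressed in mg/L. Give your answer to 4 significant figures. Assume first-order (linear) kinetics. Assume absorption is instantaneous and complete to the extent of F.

Amount reaching circulation = F × Dose = 0.61 × 1670 = 1019 mg
C₀ = F·Dose / Vd = 1019 / 149 = 6.839 mg/L
k = ln2 / t½ = 0.693147 / 43.2 = 0.01605 h⁻¹
C = C₀ · e^(−k·t) = 6.839 × e^(−0.01605 × 87.2)
  = 6.839 × 0.2467 = 1.687 mg/L

1.687 mg/L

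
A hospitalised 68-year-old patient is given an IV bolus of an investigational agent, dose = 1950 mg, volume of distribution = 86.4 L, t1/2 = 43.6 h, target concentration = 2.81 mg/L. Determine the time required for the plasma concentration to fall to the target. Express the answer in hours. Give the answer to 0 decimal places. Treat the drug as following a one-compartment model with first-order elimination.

131 h

C₀ = Dose / Vd = 1950 / 86.4 = 22.57 mg/L
k = ln2 / t½ = 0.693147 / 43.6 = 0.01590 h⁻¹
t = ln(C₀ / C) / k = ln(22.57 / 2.81) / 0.01590
  = ln(8.032) / 0.01590 = 2.083 / 0.01590 = 131.0 h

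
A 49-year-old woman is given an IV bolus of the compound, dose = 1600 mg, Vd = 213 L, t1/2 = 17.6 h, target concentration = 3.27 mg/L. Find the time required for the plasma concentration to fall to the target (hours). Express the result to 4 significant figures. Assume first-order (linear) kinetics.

21.12 h

C₀ = Dose / Vd = 1600 / 213 = 7.512 mg/L
k = ln2 / t½ = 0.693147 / 17.6 = 0.03938 h⁻¹
t = ln(C₀ / C) / k = ln(7.512 / 3.27) / 0.03938
  = ln(2.297) / 0.03938 = 0.8316 / 0.03938 = 21.12 h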